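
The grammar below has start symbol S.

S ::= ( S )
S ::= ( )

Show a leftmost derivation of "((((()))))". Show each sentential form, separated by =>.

S=>(S)=>((S))=>(((S)))=>((((S))))=>((((()))))

S => (S)   [S ::= ( S )]
(S) => ((S))   [S ::= ( S )]
((S)) => (((S)))   [S ::= ( S )]
(((S))) => ((((S))))   [S ::= ( S )]
((((S)))) => ((((()))))   [S ::= ( )]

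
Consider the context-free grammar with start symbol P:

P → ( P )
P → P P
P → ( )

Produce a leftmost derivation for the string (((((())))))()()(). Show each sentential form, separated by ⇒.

P ⇒ PP ⇒ PPP ⇒ PPPP ⇒ (P)PPP ⇒ ((P))PPP ⇒ (((P)))PPP ⇒ ((((P))))PPP ⇒ (((((P)))))PPP ⇒ (((((())))))PPP ⇒ (((((())))))()PP ⇒ (((((())))))()()P ⇒ (((((())))))()()()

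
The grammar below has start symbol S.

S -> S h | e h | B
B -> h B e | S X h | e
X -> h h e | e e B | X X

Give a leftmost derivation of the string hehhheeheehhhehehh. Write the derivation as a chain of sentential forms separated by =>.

S => Sh => Shh => Bhh => hBehh => hSXhehh => hBXhehh => hSXhXhehh => hShXhXhehh => hShhXhXhehh => hehhhXhXhehh => hehhheeBhXhehh => hehhheehBehXhehh => hehhheeheehXhehh => hehhheeheehhhehehh

S => Sh   [S -> S h]
Sh => Shh   [S -> S h]
Shh => Bhh   [S -> B]
Bhh => hBehh   [B -> h B e]
hBehh => hSXhehh   [B -> S X h]
hSXhehh => hBXhehh   [S -> B]
hBXhehh => hSXhXhehh   [B -> S X h]
hSXhXhehh => hShXhXhehh   [S -> S h]
hShXhXhehh => hShhXhXhehh   [S -> S h]
hShhXhXhehh => hehhhXhXhehh   [S -> e h]
hehhhXhXhehh => hehhheeBhXhehh   [X -> e e B]
hehhheeBhXhehh => hehhheehBehXhehh   [B -> h B e]
hehhheehBehXhehh => hehhheeheehXhehh   [B -> e]
hehhheeheehXhehh => hehhheeheehhhehehh   [X -> h h e]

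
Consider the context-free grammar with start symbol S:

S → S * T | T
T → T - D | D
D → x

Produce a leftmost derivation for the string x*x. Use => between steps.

S=>S*T=>T*T=>D*T=>x*T=>x*D=>x*x

S => S*T   [S → S * T]
S*T => T*T   [S → T]
T*T => D*T   [T → D]
D*T => x*T   [D → x]
x*T => x*D   [T → D]
x*D => x*x   [D → x]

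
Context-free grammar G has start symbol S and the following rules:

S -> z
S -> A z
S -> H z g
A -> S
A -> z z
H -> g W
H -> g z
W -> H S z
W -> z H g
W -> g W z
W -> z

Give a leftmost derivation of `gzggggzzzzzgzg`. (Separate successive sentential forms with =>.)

S => Hzg => gWzg => gzHgzg => gzgWgzg => gzgHSzgzg => gzggWSzgzg => gzgggWzSzgzg => gzggggWzzSzgzg => gzggggzzzSzgzg => gzggggzzzzzgzg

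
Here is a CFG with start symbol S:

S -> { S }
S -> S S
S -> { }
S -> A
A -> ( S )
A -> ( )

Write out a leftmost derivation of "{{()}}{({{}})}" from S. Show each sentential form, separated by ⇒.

S⇒SS⇒{S}S⇒{{S}}S⇒{{A}}S⇒{{()}}S⇒{{()}}{S}⇒{{()}}{A}⇒{{()}}{(S)}⇒{{()}}{({S})}⇒{{()}}{({{}})}

S ⇒ SS   [S -> S S]
SS ⇒ {S}S   [S -> { S }]
{S}S ⇒ {{S}}S   [S -> { S }]
{{S}}S ⇒ {{A}}S   [S -> A]
{{A}}S ⇒ {{()}}S   [A -> ( )]
{{()}}S ⇒ {{()}}{S}   [S -> { S }]
{{()}}{S} ⇒ {{()}}{A}   [S -> A]
{{()}}{A} ⇒ {{()}}{(S)}   [A -> ( S )]
{{()}}{(S)} ⇒ {{()}}{({S})}   [S -> { S }]
{{()}}{({S})} ⇒ {{()}}{({{}})}   [S -> { }]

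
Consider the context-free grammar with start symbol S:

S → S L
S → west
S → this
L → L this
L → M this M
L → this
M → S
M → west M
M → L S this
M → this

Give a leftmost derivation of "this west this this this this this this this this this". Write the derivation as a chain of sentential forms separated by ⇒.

S ⇒ S L ⇒ this L ⇒ this M this M ⇒ this L S this this M ⇒ this M this M S this this M ⇒ this west M this M S this this M ⇒ this west S this M S this this M ⇒ this west S L this M S this this M ⇒ this west this L this M S this this M ⇒ this west this L this this M S this this M ⇒ this west this this this this M S this this M ⇒ this west this this this this this S this this M ⇒ this west this this this this this this this this M ⇒ this west this this this this this this this this this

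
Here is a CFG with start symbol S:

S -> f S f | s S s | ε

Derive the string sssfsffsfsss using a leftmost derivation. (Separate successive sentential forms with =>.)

S => sSs => ssSss => sssSsss => sssfSfsss => sssfsSsfsss => sssfsfSfsfsss => sssfsffsfsss

S => sSs   [S -> s S s]
sSs => ssSss   [S -> s S s]
ssSss => sssSsss   [S -> s S s]
sssSsss => sssfSfsss   [S -> f S f]
sssfSfsss => sssfsSsfsss   [S -> s S s]
sssfsSsfsss => sssfsfSfsfsss   [S -> f S f]
sssfsfSfsfsss => sssfsffsfsss   [S -> ε]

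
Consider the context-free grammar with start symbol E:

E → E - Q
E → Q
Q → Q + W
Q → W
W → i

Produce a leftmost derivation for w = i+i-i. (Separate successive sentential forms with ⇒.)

E⇒E-Q⇒Q-Q⇒Q+W-Q⇒W+W-Q⇒i+W-Q⇒i+i-Q⇒i+i-W⇒i+i-i

E ⇒ E-Q   [E → E - Q]
E-Q ⇒ Q-Q   [E → Q]
Q-Q ⇒ Q+W-Q   [Q → Q + W]
Q+W-Q ⇒ W+W-Q   [Q → W]
W+W-Q ⇒ i+W-Q   [W → i]
i+W-Q ⇒ i+i-Q   [W → i]
i+i-Q ⇒ i+i-W   [Q → W]
i+i-W ⇒ i+i-i   [W → i]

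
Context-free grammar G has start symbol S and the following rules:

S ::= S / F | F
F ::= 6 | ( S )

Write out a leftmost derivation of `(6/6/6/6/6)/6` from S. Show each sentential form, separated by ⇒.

S ⇒ S/F ⇒ F/F ⇒ (S)/F ⇒ (S/F)/F ⇒ (S/F/F)/F ⇒ (S/F/F/F)/F ⇒ (S/F/F/F/F)/F ⇒ (F/F/F/F/F)/F ⇒ (6/F/F/F/F)/F ⇒ (6/6/F/F/F)/F ⇒ (6/6/6/F/F)/F ⇒ (6/6/6/6/F)/F ⇒ (6/6/6/6/6)/F ⇒ (6/6/6/6/6)/6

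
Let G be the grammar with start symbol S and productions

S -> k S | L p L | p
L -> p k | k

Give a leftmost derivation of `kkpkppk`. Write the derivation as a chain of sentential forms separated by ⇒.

S ⇒ kS ⇒ kkS ⇒ kkLpL ⇒ kkpkpL ⇒ kkpkppk

S ⇒ kS   [S -> k S]
kS ⇒ kkS   [S -> k S]
kkS ⇒ kkLpL   [S -> L p L]
kkLpL ⇒ kkpkpL   [L -> p k]
kkpkpL ⇒ kkpkppk   [L -> p k]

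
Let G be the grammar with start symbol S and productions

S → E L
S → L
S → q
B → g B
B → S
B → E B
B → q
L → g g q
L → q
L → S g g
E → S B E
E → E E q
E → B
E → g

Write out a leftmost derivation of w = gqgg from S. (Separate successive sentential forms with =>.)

S => EL   [S → E L]
EL => gL   [E → g]
gL => gSgg   [L → S g g]
gSgg => gLgg   [S → L]
gLgg => gqgg   [L → q]

S => EL => gL => gSgg => gLgg => gqgg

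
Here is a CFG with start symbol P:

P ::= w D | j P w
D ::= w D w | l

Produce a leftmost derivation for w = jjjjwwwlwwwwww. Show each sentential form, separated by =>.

P => jPw => jjPww => jjjPwww => jjjjPwwww => jjjjwDwwww => jjjjwwDwwwww => jjjjwwwDwwwwww => jjjjwwwlwwwwww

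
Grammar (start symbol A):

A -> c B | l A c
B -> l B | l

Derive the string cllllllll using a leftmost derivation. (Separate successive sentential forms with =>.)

A => cB   [A -> c B]
cB => clB   [B -> l B]
clB => cllB   [B -> l B]
cllB => clllB   [B -> l B]
clllB => cllllB   [B -> l B]
cllllB => clllllB   [B -> l B]
clllllB => cllllllB   [B -> l B]
cllllllB => clllllllB   [B -> l B]
clllllllB => cllllllll   [B -> l]

A=>cB=>clB=>cllB=>clllB=>cllllB=>clllllB=>cllllllB=>clllllllB=>cllllllll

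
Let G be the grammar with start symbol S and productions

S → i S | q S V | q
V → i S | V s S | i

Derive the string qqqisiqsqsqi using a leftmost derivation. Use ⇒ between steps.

S⇒qSV⇒qqSVV⇒qqqVV⇒qqqVsSV⇒qqqVsSsSV⇒qqqVsSsSsSV⇒qqqisSsSsSV⇒qqqisiSsSsSV⇒qqqisiqsSsSV⇒qqqisiqsqsSV⇒qqqisiqsqsqV⇒qqqisiqsqsqi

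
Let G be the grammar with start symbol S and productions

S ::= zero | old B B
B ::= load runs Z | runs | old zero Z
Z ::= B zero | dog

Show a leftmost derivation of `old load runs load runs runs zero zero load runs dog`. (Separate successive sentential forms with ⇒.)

S ⇒ old B B ⇒ old load runs Z B ⇒ old load runs B zero B ⇒ old load runs load runs Z zero B ⇒ old load runs load runs B zero zero B ⇒ old load runs load runs runs zero zero B ⇒ old load runs load runs runs zero zero load runs Z ⇒ old load runs load runs runs zero zero load runs dog

S ⇒ old B B   [S ::= old B B]
old B B ⇒ old load runs Z B   [B ::= load runs Z]
old load runs Z B ⇒ old load runs B zero B   [Z ::= B zero]
old load runs B zero B ⇒ old load runs load runs Z zero B   [B ::= load runs Z]
old load runs load runs Z zero B ⇒ old load runs load runs B zero zero B   [Z ::= B zero]
old load runs load runs B zero zero B ⇒ old load runs load runs runs zero zero B   [B ::= runs]
old load runs load runs runs zero zero B ⇒ old load runs load runs runs zero zero load runs Z   [B ::= load runs Z]
old load runs load runs runs zero zero load runs Z ⇒ old load runs load runs runs zero zero load runs dog   [Z ::= dog]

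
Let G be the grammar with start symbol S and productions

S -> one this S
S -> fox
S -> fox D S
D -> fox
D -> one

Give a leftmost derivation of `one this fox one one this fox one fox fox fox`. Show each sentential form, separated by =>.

S => one this S => one this fox D S => one this fox one S => one this fox one one this S => one this fox one one this fox D S => one this fox one one this fox one S => one this fox one one this fox one fox D S => one this fox one one this fox one fox fox S => one this fox one one this fox one fox fox fox

S => one this S   [S -> one this S]
one this S => one this fox D S   [S -> fox D S]
one this fox D S => one this fox one S   [D -> one]
one this fox one S => one this fox one one this S   [S -> one this S]
one this fox one one this S => one this fox one one this fox D S   [S -> fox D S]
one this fox one one this fox D S => one this fox one one this fox one S   [D -> one]
one this fox one one this fox one S => one this fox one one this fox one fox D S   [S -> fox D S]
one this fox one one this fox one fox D S => one this fox one one this fox one fox fox S   [D -> fox]
one this fox one one this fox one fox fox S => one this fox one one this fox one fox fox fox   [S -> fox]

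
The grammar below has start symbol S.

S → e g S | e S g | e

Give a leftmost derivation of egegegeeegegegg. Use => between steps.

S => egS => egegS => egegegS => egegegeSg => egegegeeSgg => egegegeeegSgg => egegegeeegegSgg => egegegeeegegegg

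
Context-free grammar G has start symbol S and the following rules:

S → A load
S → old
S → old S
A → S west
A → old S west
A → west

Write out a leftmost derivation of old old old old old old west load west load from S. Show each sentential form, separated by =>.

S => old S => old old S => old old A load => old old old S west load => old old old A load west load => old old old old S west load west load => old old old old old S west load west load => old old old old old old west load west load

S => old S   [S → old S]
old S => old old S   [S → old S]
old old S => old old A load   [S → A load]
old old A load => old old old S west load   [A → old S west]
old old old S west load => old old old A load west load   [S → A load]
old old old A load west load => old old old old S west load west load   [A → old S west]
old old old old S west load west load => old old old old old S west load west load   [S → old S]
old old old old old S west load west load => old old old old old old west load west load   [S → old]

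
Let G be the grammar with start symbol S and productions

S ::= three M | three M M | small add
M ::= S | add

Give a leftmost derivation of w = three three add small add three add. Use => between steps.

S => three M M => three S M => three three M M M => three three add M M => three three add S M => three three add small add M => three three add small add S => three three add small add three M => three three add small add three add

S => three M M   [S ::= three M M]
three M M => three S M   [M ::= S]
three S M => three three M M M   [S ::= three M M]
three three M M M => three three add M M   [M ::= add]
three three add M M => three three add S M   [M ::= S]
three three add S M => three three add small add M   [S ::= small add]
three three add small add M => three three add small add S   [M ::= S]
three three add small add S => three three add small add three M   [S ::= three M]
three three add small add three M => three three add small add three add   [M ::= add]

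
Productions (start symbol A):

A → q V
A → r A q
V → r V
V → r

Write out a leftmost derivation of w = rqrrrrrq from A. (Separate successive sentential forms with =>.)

A => rAq => rqVq => rqrVq => rqrrVq => rqrrrVq => rqrrrrVq => rqrrrrrq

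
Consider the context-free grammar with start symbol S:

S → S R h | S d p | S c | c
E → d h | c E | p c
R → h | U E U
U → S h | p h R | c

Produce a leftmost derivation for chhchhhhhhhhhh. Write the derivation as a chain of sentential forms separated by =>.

S => SRh => SRhRh => SRhRhRh => SRhRhRhRh => SRhRhRhRhRh => ScRhRhRhRhRh => SRhcRhRhRhRhRh => cRhcRhRhRhRhRh => chhcRhRhRhRhRh => chhchhRhRhRhRh => chhchhhhRhRhRh => chhchhhhhhRhRh => chhchhhhhhhhRh => chhchhhhhhhhhh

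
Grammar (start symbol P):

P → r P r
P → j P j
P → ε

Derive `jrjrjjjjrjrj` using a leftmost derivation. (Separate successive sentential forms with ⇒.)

P ⇒ jPj   [P → j P j]
jPj ⇒ jrPrj   [P → r P r]
jrPrj ⇒ jrjPjrj   [P → j P j]
jrjPjrj ⇒ jrjrPrjrj   [P → r P r]
jrjrPrjrj ⇒ jrjrjPjrjrj   [P → j P j]
jrjrjPjrjrj ⇒ jrjrjjPjjrjrj   [P → j P j]
jrjrjjPjjrjrj ⇒ jrjrjjjjrjrj   [P → ε]

P ⇒ jPj ⇒ jrPrj ⇒ jrjPjrj ⇒ jrjrPrjrj ⇒ jrjrjPjrjrj ⇒ jrjrjjPjjrjrj ⇒ jrjrjjjjrjrj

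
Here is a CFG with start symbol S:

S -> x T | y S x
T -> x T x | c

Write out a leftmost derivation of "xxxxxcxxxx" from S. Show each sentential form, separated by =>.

S => xT   [S -> x T]
xT => xxTx   [T -> x T x]
xxTx => xxxTxx   [T -> x T x]
xxxTxx => xxxxTxxx   [T -> x T x]
xxxxTxxx => xxxxxTxxxx   [T -> x T x]
xxxxxTxxxx => xxxxxcxxxx   [T -> c]

S=>xT=>xxTx=>xxxTxx=>xxxxTxxx=>xxxxxTxxxx=>xxxxxcxxxx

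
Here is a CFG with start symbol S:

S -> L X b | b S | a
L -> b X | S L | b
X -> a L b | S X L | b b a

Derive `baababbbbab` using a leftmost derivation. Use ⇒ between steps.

S ⇒ LXb   [S -> L X b]
LXb ⇒ bXXb   [L -> b X]
bXXb ⇒ baLbXb   [X -> a L b]
baLbXb ⇒ baSLbXb   [L -> S L]
baSLbXb ⇒ baaLbXb   [S -> a]
baaLbXb ⇒ baaSLbXb   [L -> S L]
baaSLbXb ⇒ baabSLbXb   [S -> b S]
baabSLbXb ⇒ baabaLbXb   [S -> a]
baabaLbXb ⇒ baababbXb   [L -> b]
baababbXb ⇒ baababbbbab   [X -> b b a]

S ⇒ LXb ⇒ bXXb ⇒ baLbXb ⇒ baSLbXb ⇒ baaLbXb ⇒ baaSLbXb ⇒ baabSLbXb ⇒ baabaLbXb ⇒ baababbXb ⇒ baababbbbab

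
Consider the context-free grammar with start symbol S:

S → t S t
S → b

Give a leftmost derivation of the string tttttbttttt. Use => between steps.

S=>tSt=>ttStt=>tttSttt=>ttttStttt=>tttttSttttt=>tttttbttttt

S => tSt   [S → t S t]
tSt => ttStt   [S → t S t]
ttStt => tttSttt   [S → t S t]
tttSttt => ttttStttt   [S → t S t]
ttttStttt => tttttSttttt   [S → t S t]
tttttSttttt => tttttbttttt   [S → b]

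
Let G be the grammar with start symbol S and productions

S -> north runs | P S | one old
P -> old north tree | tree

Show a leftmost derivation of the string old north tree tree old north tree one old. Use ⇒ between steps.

S ⇒ P S   [S -> P S]
P S ⇒ old north tree S   [P -> old north tree]
old north tree S ⇒ old north tree P S   [S -> P S]
old north tree P S ⇒ old north tree tree S   [P -> tree]
old north tree tree S ⇒ old north tree tree P S   [S -> P S]
old north tree tree P S ⇒ old north tree tree old north tree S   [P -> old north tree]
old north tree tree old north tree S ⇒ old north tree tree old north tree one old   [S -> one old]

S ⇒ P S ⇒ old north tree S ⇒ old north tree P S ⇒ old north tree tree S ⇒ old north tree tree P S ⇒ old north tree tree old north tree S ⇒ old north tree tree old north tree one old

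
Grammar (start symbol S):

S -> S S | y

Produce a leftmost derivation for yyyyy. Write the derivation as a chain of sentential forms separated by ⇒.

S ⇒ SS ⇒ SSS ⇒ SSSS ⇒ SSSSS ⇒ ySSSS ⇒ yySSS ⇒ yyySS ⇒ yyyyS ⇒ yyyyy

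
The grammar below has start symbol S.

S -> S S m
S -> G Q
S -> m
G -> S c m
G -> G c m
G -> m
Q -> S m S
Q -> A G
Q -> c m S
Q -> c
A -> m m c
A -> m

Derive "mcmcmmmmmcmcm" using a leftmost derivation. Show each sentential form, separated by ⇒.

S ⇒ SSm ⇒ GQSm ⇒ GcmQSm ⇒ mcmQSm ⇒ mcmcmSSm ⇒ mcmcmSSmSm ⇒ mcmcmmSmSm ⇒ mcmcmmmmSm ⇒ mcmcmmmmGQm ⇒ mcmcmmmmGcmQm ⇒ mcmcmmmmmcmQm ⇒ mcmcmmmmmcmcm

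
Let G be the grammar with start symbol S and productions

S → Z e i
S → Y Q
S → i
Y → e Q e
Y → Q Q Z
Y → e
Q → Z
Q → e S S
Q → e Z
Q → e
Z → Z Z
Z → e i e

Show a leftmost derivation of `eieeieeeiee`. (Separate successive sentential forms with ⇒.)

S⇒YQ⇒QQZQ⇒ZQZQ⇒ZZQZQ⇒eieZQZQ⇒eieeieQZQ⇒eieeieeZQ⇒eieeieeeieQ⇒eieeieeeiee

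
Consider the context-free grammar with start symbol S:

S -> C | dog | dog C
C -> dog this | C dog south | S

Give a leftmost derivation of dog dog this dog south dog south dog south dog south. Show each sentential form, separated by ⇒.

S ⇒ dog C   [S -> dog C]
dog C ⇒ dog C dog south   [C -> C dog south]
dog C dog south ⇒ dog C dog south dog south   [C -> C dog south]
dog C dog south dog south ⇒ dog C dog south dog south dog south   [C -> C dog south]
dog C dog south dog south dog south ⇒ dog C dog south dog south dog south dog south   [C -> C dog south]
dog C dog south dog south dog south dog south ⇒ dog dog this dog south dog south dog south dog south   [C -> dog this]

S ⇒ dog C ⇒ dog C dog south ⇒ dog C dog south dog south ⇒ dog C dog south dog south dog south ⇒ dog C dog south dog south dog south dog south ⇒ dog dog this dog south dog south dog south dog south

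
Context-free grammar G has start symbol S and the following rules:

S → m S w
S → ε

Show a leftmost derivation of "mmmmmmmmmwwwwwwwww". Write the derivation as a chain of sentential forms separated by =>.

S => mSw => mmSww => mmmSwww => mmmmSwwww => mmmmmSwwwww => mmmmmmSwwwwww => mmmmmmmSwwwwwww => mmmmmmmmSwwwwwwww => mmmmmmmmmSwwwwwwwww => mmmmmmmmmwwwwwwwww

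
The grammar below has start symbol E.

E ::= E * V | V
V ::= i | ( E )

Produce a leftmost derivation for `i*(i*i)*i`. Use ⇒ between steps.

E ⇒ E*V ⇒ E*V*V ⇒ V*V*V ⇒ i*V*V ⇒ i*(E)*V ⇒ i*(E*V)*V ⇒ i*(V*V)*V ⇒ i*(i*V)*V ⇒ i*(i*i)*V ⇒ i*(i*i)*i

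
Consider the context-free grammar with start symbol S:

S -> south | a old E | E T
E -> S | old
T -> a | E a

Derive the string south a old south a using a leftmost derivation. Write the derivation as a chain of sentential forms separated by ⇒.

S ⇒ E T ⇒ S T ⇒ south T ⇒ south E a ⇒ south S a ⇒ south a old E a ⇒ south a old S a ⇒ south a old south a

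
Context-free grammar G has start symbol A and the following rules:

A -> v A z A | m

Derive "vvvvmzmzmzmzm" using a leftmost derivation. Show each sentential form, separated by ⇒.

A ⇒ vAzA ⇒ vvAzAzA ⇒ vvvAzAzAzA ⇒ vvvvAzAzAzAzA ⇒ vvvvmzAzAzAzA ⇒ vvvvmzmzAzAzA ⇒ vvvvmzmzmzAzA ⇒ vvvvmzmzmzmzA ⇒ vvvvmzmzmzmzm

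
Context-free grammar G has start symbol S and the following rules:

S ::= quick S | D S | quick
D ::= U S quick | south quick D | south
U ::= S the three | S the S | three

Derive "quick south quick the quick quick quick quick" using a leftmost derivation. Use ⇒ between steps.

S ⇒ quick S ⇒ quick D S ⇒ quick U S quick S ⇒ quick S the S S quick S ⇒ quick D S the S S quick S ⇒ quick south S the S S quick S ⇒ quick south quick the S S quick S ⇒ quick south quick the quick S quick S ⇒ quick south quick the quick quick quick S ⇒ quick south quick the quick quick quick quick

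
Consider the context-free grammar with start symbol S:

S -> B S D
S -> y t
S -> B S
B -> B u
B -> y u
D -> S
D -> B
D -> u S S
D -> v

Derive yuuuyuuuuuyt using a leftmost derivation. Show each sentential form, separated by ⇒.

S⇒BS⇒BuS⇒BuuS⇒yuuuS⇒yuuuBS⇒yuuuBuS⇒yuuuBuuS⇒yuuuBuuuS⇒yuuuBuuuuS⇒yuuuyuuuuuS⇒yuuuyuuuuuyt

S ⇒ BS   [S -> B S]
BS ⇒ BuS   [B -> B u]
BuS ⇒ BuuS   [B -> B u]
BuuS ⇒ yuuuS   [B -> y u]
yuuuS ⇒ yuuuBS   [S -> B S]
yuuuBS ⇒ yuuuBuS   [B -> B u]
yuuuBuS ⇒ yuuuBuuS   [B -> B u]
yuuuBuuS ⇒ yuuuBuuuS   [B -> B u]
yuuuBuuuS ⇒ yuuuBuuuuS   [B -> B u]
yuuuBuuuuS ⇒ yuuuyuuuuuS   [B -> y u]
yuuuyuuuuuS ⇒ yuuuyuuuuuyt   [S -> y t]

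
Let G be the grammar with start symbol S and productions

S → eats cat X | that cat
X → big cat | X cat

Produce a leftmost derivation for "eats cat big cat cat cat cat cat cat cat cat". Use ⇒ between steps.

S ⇒ eats cat X ⇒ eats cat X cat ⇒ eats cat X cat cat ⇒ eats cat X cat cat cat ⇒ eats cat X cat cat cat cat ⇒ eats cat X cat cat cat cat cat ⇒ eats cat X cat cat cat cat cat cat ⇒ eats cat X cat cat cat cat cat cat cat ⇒ eats cat big cat cat cat cat cat cat cat cat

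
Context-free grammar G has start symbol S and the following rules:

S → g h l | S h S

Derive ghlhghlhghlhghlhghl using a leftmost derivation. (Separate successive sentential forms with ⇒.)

S ⇒ ShS ⇒ ShShS ⇒ ghlhShS ⇒ ghlhShShS ⇒ ghlhghlhShS ⇒ ghlhghlhShShS ⇒ ghlhghlhghlhShS ⇒ ghlhghlhghlhghlhS ⇒ ghlhghlhghlhghlhghl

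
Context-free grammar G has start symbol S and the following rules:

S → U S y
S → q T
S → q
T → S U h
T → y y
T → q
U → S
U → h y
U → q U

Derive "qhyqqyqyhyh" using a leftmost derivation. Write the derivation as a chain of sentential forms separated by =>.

S => qT   [S → q T]
qT => qSUh   [T → S U h]
qSUh => qUSyUh   [S → U S y]
qUSyUh => qSSyUh   [U → S]
qSSyUh => qUSySyUh   [S → U S y]
qUSySyUh => qhySySyUh   [U → h y]
qhySySyUh => qhyqTySyUh   [S → q T]
qhyqTySyUh => qhyqqySyUh   [T → q]
qhyqqySyUh => qhyqqyqyUh   [S → q]
qhyqqyqyUh => qhyqqyqyhyh   [U → h y]

S => qT => qSUh => qUSyUh => qSSyUh => qUSySyUh => qhySySyUh => qhyqTySyUh => qhyqqySyUh => qhyqqyqyUh => qhyqqyqyhyh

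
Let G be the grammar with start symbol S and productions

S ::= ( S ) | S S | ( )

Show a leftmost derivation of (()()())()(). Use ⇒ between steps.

S ⇒ SS ⇒ SSS ⇒ (S)SS ⇒ (SS)SS ⇒ (SSS)SS ⇒ (()SS)SS ⇒ (()()S)SS ⇒ (()()())SS ⇒ (()()())()S ⇒ (()()())()()

S ⇒ SS   [S ::= S S]
SS ⇒ SSS   [S ::= S S]
SSS ⇒ (S)SS   [S ::= ( S )]
(S)SS ⇒ (SS)SS   [S ::= S S]
(SS)SS ⇒ (SSS)SS   [S ::= S S]
(SSS)SS ⇒ (()SS)SS   [S ::= ( )]
(()SS)SS ⇒ (()()S)SS   [S ::= ( )]
(()()S)SS ⇒ (()()())SS   [S ::= ( )]
(()()())SS ⇒ (()()())()S   [S ::= ( )]
(()()())()S ⇒ (()()())()()   [S ::= ( )]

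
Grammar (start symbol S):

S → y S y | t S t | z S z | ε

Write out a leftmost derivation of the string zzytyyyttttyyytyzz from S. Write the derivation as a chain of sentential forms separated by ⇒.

S ⇒ zSz   [S → z S z]
zSz ⇒ zzSzz   [S → z S z]
zzSzz ⇒ zzySyzz   [S → y S y]
zzySyzz ⇒ zzytStyzz   [S → t S t]
zzytStyzz ⇒ zzytySytyzz   [S → y S y]
zzytySytyzz ⇒ zzytyySyytyzz   [S → y S y]
zzytyySyytyzz ⇒ zzytyyySyyytyzz   [S → y S y]
zzytyyySyyytyzz ⇒ zzytyyytStyyytyzz   [S → t S t]
zzytyyytStyyytyzz ⇒ zzytyyyttSttyyytyzz   [S → t S t]
zzytyyyttSttyyytyzz ⇒ zzytyyyttttyyytyzz   [S → ε]

S ⇒ zSz ⇒ zzSzz ⇒ zzySyzz ⇒ zzytStyzz ⇒ zzytySytyzz ⇒ zzytyySyytyzz ⇒ zzytyyySyyytyzz ⇒ zzytyyytStyyytyzz ⇒ zzytyyyttSttyyytyzz ⇒ zzytyyyttttyyytyzz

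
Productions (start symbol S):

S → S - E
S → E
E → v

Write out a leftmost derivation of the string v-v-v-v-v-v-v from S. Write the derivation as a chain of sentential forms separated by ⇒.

S ⇒ S-E ⇒ S-E-E ⇒ S-E-E-E ⇒ S-E-E-E-E ⇒ S-E-E-E-E-E ⇒ S-E-E-E-E-E-E ⇒ E-E-E-E-E-E-E ⇒ v-E-E-E-E-E-E ⇒ v-v-E-E-E-E-E ⇒ v-v-v-E-E-E-E ⇒ v-v-v-v-E-E-E ⇒ v-v-v-v-v-E-E ⇒ v-v-v-v-v-v-E ⇒ v-v-v-v-v-v-v

S ⇒ S-E   [S → S - E]
S-E ⇒ S-E-E   [S → S - E]
S-E-E ⇒ S-E-E-E   [S → S - E]
S-E-E-E ⇒ S-E-E-E-E   [S → S - E]
S-E-E-E-E ⇒ S-E-E-E-E-E   [S → S - E]
S-E-E-E-E-E ⇒ S-E-E-E-E-E-E   [S → S - E]
S-E-E-E-E-E-E ⇒ E-E-E-E-E-E-E   [S → E]
E-E-E-E-E-E-E ⇒ v-E-E-E-E-E-E   [E → v]
v-E-E-E-E-E-E ⇒ v-v-E-E-E-E-E   [E → v]
v-v-E-E-E-E-E ⇒ v-v-v-E-E-E-E   [E → v]
v-v-v-E-E-E-E ⇒ v-v-v-v-E-E-E   [E → v]
v-v-v-v-E-E-E ⇒ v-v-v-v-v-E-E   [E → v]
v-v-v-v-v-E-E ⇒ v-v-v-v-v-v-E   [E → v]
v-v-v-v-v-v-E ⇒ v-v-v-v-v-v-v   [E → v]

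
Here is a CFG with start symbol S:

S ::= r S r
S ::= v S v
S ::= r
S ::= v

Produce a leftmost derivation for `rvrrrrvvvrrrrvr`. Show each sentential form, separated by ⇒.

S⇒rSr⇒rvSvr⇒rvrSrvr⇒rvrrSrrvr⇒rvrrrSrrrvr⇒rvrrrrSrrrrvr⇒rvrrrrvSvrrrrvr⇒rvrrrrvvvrrrrvr

S ⇒ rSr   [S ::= r S r]
rSr ⇒ rvSvr   [S ::= v S v]
rvSvr ⇒ rvrSrvr   [S ::= r S r]
rvrSrvr ⇒ rvrrSrrvr   [S ::= r S r]
rvrrSrrvr ⇒ rvrrrSrrrvr   [S ::= r S r]
rvrrrSrrrvr ⇒ rvrrrrSrrrrvr   [S ::= r S r]
rvrrrrSrrrrvr ⇒ rvrrrrvSvrrrrvr   [S ::= v S v]
rvrrrrvSvrrrrvr ⇒ rvrrrrvvvrrrrvr   [S ::= v]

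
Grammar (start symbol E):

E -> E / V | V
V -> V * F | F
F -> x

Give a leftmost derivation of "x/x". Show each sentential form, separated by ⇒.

E ⇒ E/V ⇒ V/V ⇒ F/V ⇒ x/V ⇒ x/F ⇒ x/x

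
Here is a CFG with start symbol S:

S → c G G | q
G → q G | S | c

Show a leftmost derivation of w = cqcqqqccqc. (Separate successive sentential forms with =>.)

S=>cGG=>cSG=>cqG=>cqS=>cqcGG=>cqcqGG=>cqcqqGG=>cqcqqqGG=>cqcqqqSG=>cqcqqqcGGG=>cqcqqqccGG=>cqcqqqccSG=>cqcqqqccqG=>cqcqqqccqc

S => cGG   [S → c G G]
cGG => cSG   [G → S]
cSG => cqG   [S → q]
cqG => cqS   [G → S]
cqS => cqcGG   [S → c G G]
cqcGG => cqcqGG   [G → q G]
cqcqGG => cqcqqGG   [G → q G]
cqcqqGG => cqcqqqGG   [G → q G]
cqcqqqGG => cqcqqqSG   [G → S]
cqcqqqSG => cqcqqqcGGG   [S → c G G]
cqcqqqcGGG => cqcqqqccGG   [G → c]
cqcqqqccGG => cqcqqqccSG   [G → S]
cqcqqqccSG => cqcqqqccqG   [S → q]
cqcqqqccqG => cqcqqqccqc   [G → c]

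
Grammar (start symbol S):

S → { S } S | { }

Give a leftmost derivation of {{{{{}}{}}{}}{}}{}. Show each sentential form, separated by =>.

S => {S}S => {{S}S}S => {{{S}S}S}S => {{{{S}S}S}S}S => {{{{{}}S}S}S}S => {{{{{}}{}}S}S}S => {{{{{}}{}}{}}S}S => {{{{{}}{}}{}}{}}S => {{{{{}}{}}{}}{}}{}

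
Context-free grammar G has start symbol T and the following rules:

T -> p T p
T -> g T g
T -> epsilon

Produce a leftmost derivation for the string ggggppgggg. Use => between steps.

T => gTg   [T -> g T g]
gTg => ggTgg   [T -> g T g]
ggTgg => gggTggg   [T -> g T g]
gggTggg => ggggTgggg   [T -> g T g]
ggggTgggg => ggggpTpgggg   [T -> p T p]
ggggpTpgggg => ggggppgggg   [T -> epsilon]

T=>gTg=>ggTgg=>gggTggg=>ggggTgggg=>ggggpTpgggg=>ggggppgggg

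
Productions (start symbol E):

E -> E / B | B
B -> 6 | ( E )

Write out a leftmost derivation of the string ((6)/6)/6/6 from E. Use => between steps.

E => E/B => E/B/B => B/B/B => (E)/B/B => (E/B)/B/B => (B/B)/B/B => ((E)/B)/B/B => ((B)/B)/B/B => ((6)/B)/B/B => ((6)/6)/B/B => ((6)/6)/6/B => ((6)/6)/6/6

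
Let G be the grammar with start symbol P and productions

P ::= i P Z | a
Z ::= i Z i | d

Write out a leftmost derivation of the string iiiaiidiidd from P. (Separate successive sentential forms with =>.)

P => iPZ   [P ::= i P Z]
iPZ => iiPZZ   [P ::= i P Z]
iiPZZ => iiiPZZZ   [P ::= i P Z]
iiiPZZZ => iiiaZZZ   [P ::= a]
iiiaZZZ => iiiaiZiZZ   [Z ::= i Z i]
iiiaiZiZZ => iiiaiiZiiZZ   [Z ::= i Z i]
iiiaiiZiiZZ => iiiaiidiiZZ   [Z ::= d]
iiiaiidiiZZ => iiiaiidiidZ   [Z ::= d]
iiiaiidiidZ => iiiaiidiidd   [Z ::= d]

P => iPZ => iiPZZ => iiiPZZZ => iiiaZZZ => iiiaiZiZZ => iiiaiiZiiZZ => iiiaiidiiZZ => iiiaiidiidZ => iiiaiidiidd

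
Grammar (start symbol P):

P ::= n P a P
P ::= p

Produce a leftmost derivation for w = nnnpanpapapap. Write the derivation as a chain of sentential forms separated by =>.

P => nPaP   [P ::= n P a P]
nPaP => nnPaPaP   [P ::= n P a P]
nnPaPaP => nnnPaPaPaP   [P ::= n P a P]
nnnPaPaPaP => nnnpaPaPaP   [P ::= p]
nnnpaPaPaP => nnnpanPaPaPaP   [P ::= n P a P]
nnnpanPaPaPaP => nnnpanpaPaPaP   [P ::= p]
nnnpanpaPaPaP => nnnpanpapaPaP   [P ::= p]
nnnpanpapaPaP => nnnpanpapapaP   [P ::= p]
nnnpanpapapaP => nnnpanpapapap   [P ::= p]

P => nPaP => nnPaPaP => nnnPaPaPaP => nnnpaPaPaP => nnnpanPaPaPaP => nnnpanpaPaPaP => nnnpanpapaPaP => nnnpanpapapaP => nnnpanpapapap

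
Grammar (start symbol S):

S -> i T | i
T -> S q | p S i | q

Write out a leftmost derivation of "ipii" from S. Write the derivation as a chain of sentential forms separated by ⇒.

S ⇒ iT   [S -> i T]
iT ⇒ ipSi   [T -> p S i]
ipSi ⇒ ipii   [S -> i]

S ⇒ iT ⇒ ipSi ⇒ ipii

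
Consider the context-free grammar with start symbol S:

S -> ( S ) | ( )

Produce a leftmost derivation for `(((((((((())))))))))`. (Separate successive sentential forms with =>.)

S=>(S)=>((S))=>(((S)))=>((((S))))=>(((((S)))))=>((((((S))))))=>(((((((S)))))))=>((((((((S))))))))=>(((((((((S)))))))))=>(((((((((())))))))))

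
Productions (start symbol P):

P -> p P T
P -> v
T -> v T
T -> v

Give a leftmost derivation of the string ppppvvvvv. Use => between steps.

P=>pPT=>ppPTT=>pppPTTT=>ppppPTTTT=>ppppvTTTT=>ppppvvTTT=>ppppvvvTT=>ppppvvvvT=>ppppvvvvv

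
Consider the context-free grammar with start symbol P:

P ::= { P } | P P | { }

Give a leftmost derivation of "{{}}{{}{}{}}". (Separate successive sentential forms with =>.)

P => PP => {P}P => {{}}P => {{}}{P} => {{}}{PP} => {{}}{PPP} => {{}}{{}PP} => {{}}{{}{}P} => {{}}{{}{}{}}

P => PP   [P ::= P P]
PP => {P}P   [P ::= { P }]
{P}P => {{}}P   [P ::= { }]
{{}}P => {{}}{P}   [P ::= { P }]
{{}}{P} => {{}}{PP}   [P ::= P P]
{{}}{PP} => {{}}{PPP}   [P ::= P P]
{{}}{PPP} => {{}}{{}PP}   [P ::= { }]
{{}}{{}PP} => {{}}{{}{}P}   [P ::= { }]
{{}}{{}{}P} => {{}}{{}{}{}}   [P ::= { }]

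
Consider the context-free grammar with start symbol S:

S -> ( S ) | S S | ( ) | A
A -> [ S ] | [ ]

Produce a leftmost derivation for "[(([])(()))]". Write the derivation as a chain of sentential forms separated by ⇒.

S ⇒ A   [S -> A]
A ⇒ [S]   [A -> [ S ]]
[S] ⇒ [(S)]   [S -> ( S )]
[(S)] ⇒ [(SS)]   [S -> S S]
[(SS)] ⇒ [((S)S)]   [S -> ( S )]
[((S)S)] ⇒ [((A)S)]   [S -> A]
[((A)S)] ⇒ [(([])S)]   [A -> [ ]]
[(([])S)] ⇒ [(([])(S))]   [S -> ( S )]
[(([])(S))] ⇒ [(([])(()))]   [S -> ( )]

S⇒A⇒[S]⇒[(S)]⇒[(SS)]⇒[((S)S)]⇒[((A)S)]⇒[(([])S)]⇒[(([])(S))]⇒[(([])(()))]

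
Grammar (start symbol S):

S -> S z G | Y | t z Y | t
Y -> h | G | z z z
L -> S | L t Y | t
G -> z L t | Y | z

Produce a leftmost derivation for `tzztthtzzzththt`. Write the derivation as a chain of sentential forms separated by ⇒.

S⇒tzY⇒tzG⇒tzzLt⇒tzzLtYt⇒tzzLtYtYt⇒tzzLtYtYtYt⇒tzzLtYtYtYtYt⇒tzzttYtYtYtYt⇒tzztthtYtYtYt⇒tzztthtzzztYtYt⇒tzztthtzzzthtYt⇒tzztthtzzzththt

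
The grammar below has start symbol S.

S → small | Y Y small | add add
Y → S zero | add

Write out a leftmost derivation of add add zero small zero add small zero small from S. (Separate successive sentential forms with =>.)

S => Y Y small => S zero Y small => add add zero Y small => add add zero S zero small => add add zero Y Y small zero small => add add zero S zero Y small zero small => add add zero small zero Y small zero small => add add zero small zero add small zero small

S => Y Y small   [S → Y Y small]
Y Y small => S zero Y small   [Y → S zero]
S zero Y small => add add zero Y small   [S → add add]
add add zero Y small => add add zero S zero small   [Y → S zero]
add add zero S zero small => add add zero Y Y small zero small   [S → Y Y small]
add add zero Y Y small zero small => add add zero S zero Y small zero small   [Y → S zero]
add add zero S zero Y small zero small => add add zero small zero Y small zero small   [S → small]
add add zero small zero Y small zero small => add add zero small zero add small zero small   [Y → add]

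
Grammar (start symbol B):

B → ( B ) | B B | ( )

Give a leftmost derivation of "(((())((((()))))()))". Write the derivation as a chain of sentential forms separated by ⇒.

B⇒(B)⇒((B))⇒((BB))⇒((BBB))⇒(((B)BB))⇒(((())BB))⇒(((())(B)B))⇒(((())((B))B))⇒(((())(((B)))B))⇒(((())((((B))))B))⇒(((())((((()))))B))⇒(((())((((()))))()))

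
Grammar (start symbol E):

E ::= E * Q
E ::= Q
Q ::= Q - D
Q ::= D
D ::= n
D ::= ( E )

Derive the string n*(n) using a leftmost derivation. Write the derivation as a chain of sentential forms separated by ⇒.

E ⇒ E*Q ⇒ Q*Q ⇒ D*Q ⇒ n*Q ⇒ n*D ⇒ n*(E) ⇒ n*(Q) ⇒ n*(D) ⇒ n*(n)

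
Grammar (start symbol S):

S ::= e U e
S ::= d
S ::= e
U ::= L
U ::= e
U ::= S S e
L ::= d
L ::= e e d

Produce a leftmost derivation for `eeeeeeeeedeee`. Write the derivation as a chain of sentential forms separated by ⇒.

S ⇒ eUe   [S ::= e U e]
eUe ⇒ eSSee   [U ::= S S e]
eSSee ⇒ eeUeSee   [S ::= e U e]
eeUeSee ⇒ eeSSeeSee   [U ::= S S e]
eeSSeeSee ⇒ eeeSeeSee   [S ::= e]
eeeSeeSee ⇒ eeeeUeeeSee   [S ::= e U e]
eeeeUeeeSee ⇒ eeeeeeeeSee   [U ::= e]
eeeeeeeeSee ⇒ eeeeeeeeeUeee   [S ::= e U e]
eeeeeeeeeUeee ⇒ eeeeeeeeeLeee   [U ::= L]
eeeeeeeeeLeee ⇒ eeeeeeeeedeee   [L ::= d]

S⇒eUe⇒eSSee⇒eeUeSee⇒eeSSeeSee⇒eeeSeeSee⇒eeeeUeeeSee⇒eeeeeeeeSee⇒eeeeeeeeeUeee⇒eeeeeeeeeLeee⇒eeeeeeeeedeee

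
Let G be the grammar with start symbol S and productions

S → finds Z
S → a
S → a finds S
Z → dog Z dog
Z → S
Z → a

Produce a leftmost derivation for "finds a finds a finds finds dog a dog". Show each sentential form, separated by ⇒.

S ⇒ finds Z ⇒ finds S ⇒ finds a finds S ⇒ finds a finds a finds S ⇒ finds a finds a finds finds Z ⇒ finds a finds a finds finds dog Z dog ⇒ finds a finds a finds finds dog S dog ⇒ finds a finds a finds finds dog a dog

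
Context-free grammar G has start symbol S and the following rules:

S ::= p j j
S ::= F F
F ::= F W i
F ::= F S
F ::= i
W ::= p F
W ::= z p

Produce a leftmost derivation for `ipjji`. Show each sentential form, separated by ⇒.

S ⇒ FF   [S ::= F F]
FF ⇒ FSF   [F ::= F S]
FSF ⇒ iSF   [F ::= i]
iSF ⇒ ipjjF   [S ::= p j j]
ipjjF ⇒ ipjji   [F ::= i]

S ⇒ FF ⇒ FSF ⇒ iSF ⇒ ipjjF ⇒ ipjji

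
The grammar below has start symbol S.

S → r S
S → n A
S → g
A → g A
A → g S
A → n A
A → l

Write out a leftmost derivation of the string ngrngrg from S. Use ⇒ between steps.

S⇒nA⇒ngS⇒ngrS⇒ngrnA⇒ngrngS⇒ngrngrS⇒ngrngrg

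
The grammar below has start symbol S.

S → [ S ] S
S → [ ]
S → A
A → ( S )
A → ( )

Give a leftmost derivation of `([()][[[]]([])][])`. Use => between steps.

S=>A=>(S)=>([S]S)=>([A]S)=>([()]S)=>([()][S]S)=>([()][[S]S]S)=>([()][[[]]S]S)=>([()][[[]]A]S)=>([()][[[]](S)]S)=>([()][[[]]([])]S)=>([()][[[]]([])][])

S => A   [S → A]
A => (S)   [A → ( S )]
(S) => ([S]S)   [S → [ S ] S]
([S]S) => ([A]S)   [S → A]
([A]S) => ([()]S)   [A → ( )]
([()]S) => ([()][S]S)   [S → [ S ] S]
([()][S]S) => ([()][[S]S]S)   [S → [ S ] S]
([()][[S]S]S) => ([()][[[]]S]S)   [S → [ ]]
([()][[[]]S]S) => ([()][[[]]A]S)   [S → A]
([()][[[]]A]S) => ([()][[[]](S)]S)   [A → ( S )]
([()][[[]](S)]S) => ([()][[[]]([])]S)   [S → [ ]]
([()][[[]]([])]S) => ([()][[[]]([])][])   [S → [ ]]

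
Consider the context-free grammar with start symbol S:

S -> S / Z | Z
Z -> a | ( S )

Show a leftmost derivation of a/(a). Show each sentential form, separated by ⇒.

S ⇒ S/Z ⇒ Z/Z ⇒ a/Z ⇒ a/(S) ⇒ a/(Z) ⇒ a/(a)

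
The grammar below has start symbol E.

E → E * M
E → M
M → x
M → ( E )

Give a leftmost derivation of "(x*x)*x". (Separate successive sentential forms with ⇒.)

E⇒E*M⇒M*M⇒(E)*M⇒(E*M)*M⇒(M*M)*M⇒(x*M)*M⇒(x*x)*M⇒(x*x)*x

E ⇒ E*M   [E → E * M]
E*M ⇒ M*M   [E → M]
M*M ⇒ (E)*M   [M → ( E )]
(E)*M ⇒ (E*M)*M   [E → E * M]
(E*M)*M ⇒ (M*M)*M   [E → M]
(M*M)*M ⇒ (x*M)*M   [M → x]
(x*M)*M ⇒ (x*x)*M   [M → x]
(x*x)*M ⇒ (x*x)*x   [M → x]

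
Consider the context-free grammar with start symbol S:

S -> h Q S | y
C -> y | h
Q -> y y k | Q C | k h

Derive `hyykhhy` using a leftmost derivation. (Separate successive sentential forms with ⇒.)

S ⇒ hQS ⇒ hQCS ⇒ hQCCS ⇒ hyykCCS ⇒ hyykhCS ⇒ hyykhhS ⇒ hyykhhy

S ⇒ hQS   [S -> h Q S]
hQS ⇒ hQCS   [Q -> Q C]
hQCS ⇒ hQCCS   [Q -> Q C]
hQCCS ⇒ hyykCCS   [Q -> y y k]
hyykCCS ⇒ hyykhCS   [C -> h]
hyykhCS ⇒ hyykhhS   [C -> h]
hyykhhS ⇒ hyykhhy   [S -> y]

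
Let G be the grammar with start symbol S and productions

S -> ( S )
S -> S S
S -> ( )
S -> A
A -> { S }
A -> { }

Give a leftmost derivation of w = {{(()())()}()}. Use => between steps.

S => A   [S -> A]
A => {S}   [A -> { S }]
{S} => {SS}   [S -> S S]
{SS} => {AS}   [S -> A]
{AS} => {{S}S}   [A -> { S }]
{{S}S} => {{SS}S}   [S -> S S]
{{SS}S} => {{(S)S}S}   [S -> ( S )]
{{(S)S}S} => {{(SS)S}S}   [S -> S S]
{{(SS)S}S} => {{(()S)S}S}   [S -> ( )]
{{(()S)S}S} => {{(()())S}S}   [S -> ( )]
{{(()())S}S} => {{(()())()}S}   [S -> ( )]
{{(()())()}S} => {{(()())()}()}   [S -> ( )]

S => A => {S} => {SS} => {AS} => {{S}S} => {{SS}S} => {{(S)S}S} => {{(SS)S}S} => {{(()S)S}S} => {{(()())S}S} => {{(()())()}S} => {{(()())()}()}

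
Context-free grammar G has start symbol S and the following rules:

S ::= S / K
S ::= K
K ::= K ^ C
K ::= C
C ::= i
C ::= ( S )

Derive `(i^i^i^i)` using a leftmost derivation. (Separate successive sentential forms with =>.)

S => K   [S ::= K]
K => C   [K ::= C]
C => (S)   [C ::= ( S )]
(S) => (K)   [S ::= K]
(K) => (K^C)   [K ::= K ^ C]
(K^C) => (K^C^C)   [K ::= K ^ C]
(K^C^C) => (K^C^C^C)   [K ::= K ^ C]
(K^C^C^C) => (C^C^C^C)   [K ::= C]
(C^C^C^C) => (i^C^C^C)   [C ::= i]
(i^C^C^C) => (i^i^C^C)   [C ::= i]
(i^i^C^C) => (i^i^i^C)   [C ::= i]
(i^i^i^C) => (i^i^i^i)   [C ::= i]

S => K => C => (S) => (K) => (K^C) => (K^C^C) => (K^C^C^C) => (C^C^C^C) => (i^C^C^C) => (i^i^C^C) => (i^i^i^C) => (i^i^i^i)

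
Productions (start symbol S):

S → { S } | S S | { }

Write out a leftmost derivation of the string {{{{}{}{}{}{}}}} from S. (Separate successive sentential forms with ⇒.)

S ⇒ {S}   [S → { S }]
{S} ⇒ {{S}}   [S → { S }]
{{S}} ⇒ {{{S}}}   [S → { S }]
{{{S}}} ⇒ {{{SS}}}   [S → S S]
{{{SS}}} ⇒ {{{SSS}}}   [S → S S]
{{{SSS}}} ⇒ {{{SSSS}}}   [S → S S]
{{{SSSS}}} ⇒ {{{SSSSS}}}   [S → S S]
{{{SSSSS}}} ⇒ {{{{}SSSS}}}   [S → { }]
{{{{}SSSS}}} ⇒ {{{{}{}SSS}}}   [S → { }]
{{{{}{}SSS}}} ⇒ {{{{}{}{}SS}}}   [S → { }]
{{{{}{}{}SS}}} ⇒ {{{{}{}{}{}S}}}   [S → { }]
{{{{}{}{}{}S}}} ⇒ {{{{}{}{}{}{}}}}   [S → { }]

S ⇒ {S} ⇒ {{S}} ⇒ {{{S}}} ⇒ {{{SS}}} ⇒ {{{SSS}}} ⇒ {{{SSSS}}} ⇒ {{{SSSSS}}} ⇒ {{{{}SSSS}}} ⇒ {{{{}{}SSS}}} ⇒ {{{{}{}{}SS}}} ⇒ {{{{}{}{}{}S}}} ⇒ {{{{}{}{}{}{}}}}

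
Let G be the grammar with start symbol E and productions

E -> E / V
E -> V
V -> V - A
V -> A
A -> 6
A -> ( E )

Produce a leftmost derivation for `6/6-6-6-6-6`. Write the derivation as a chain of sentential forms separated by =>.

E => E/V => V/V => A/V => 6/V => 6/V-A => 6/V-A-A => 6/V-A-A-A => 6/V-A-A-A-A => 6/A-A-A-A-A => 6/6-A-A-A-A => 6/6-6-A-A-A => 6/6-6-6-A-A => 6/6-6-6-6-A => 6/6-6-6-6-6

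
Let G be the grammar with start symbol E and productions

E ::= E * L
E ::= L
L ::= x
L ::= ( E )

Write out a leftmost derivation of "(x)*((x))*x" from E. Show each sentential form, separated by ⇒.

E ⇒ E*L ⇒ E*L*L ⇒ L*L*L ⇒ (E)*L*L ⇒ (L)*L*L ⇒ (x)*L*L ⇒ (x)*(E)*L ⇒ (x)*(L)*L ⇒ (x)*((E))*L ⇒ (x)*((L))*L ⇒ (x)*((x))*L ⇒ (x)*((x))*x

E ⇒ E*L   [E ::= E * L]
E*L ⇒ E*L*L   [E ::= E * L]
E*L*L ⇒ L*L*L   [E ::= L]
L*L*L ⇒ (E)*L*L   [L ::= ( E )]
(E)*L*L ⇒ (L)*L*L   [E ::= L]
(L)*L*L ⇒ (x)*L*L   [L ::= x]
(x)*L*L ⇒ (x)*(E)*L   [L ::= ( E )]
(x)*(E)*L ⇒ (x)*(L)*L   [E ::= L]
(x)*(L)*L ⇒ (x)*((E))*L   [L ::= ( E )]
(x)*((E))*L ⇒ (x)*((L))*L   [E ::= L]
(x)*((L))*L ⇒ (x)*((x))*L   [L ::= x]
(x)*((x))*L ⇒ (x)*((x))*x   [L ::= x]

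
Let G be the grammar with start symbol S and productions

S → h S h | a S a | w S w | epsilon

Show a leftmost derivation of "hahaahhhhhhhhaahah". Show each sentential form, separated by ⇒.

S ⇒ hSh ⇒ haSah ⇒ hahShah ⇒ hahaSahah ⇒ hahaaSaahah ⇒ hahaahShaahah ⇒ hahaahhShhaahah ⇒ hahaahhhShhhaahah ⇒ hahaahhhhShhhhaahah ⇒ hahaahhhhhhhhaahah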